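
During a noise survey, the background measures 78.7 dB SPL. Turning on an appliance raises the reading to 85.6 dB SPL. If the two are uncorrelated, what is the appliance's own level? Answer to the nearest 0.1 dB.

84.6 dB SPL

Background correction is a power subtraction:
L_src = 10·log₁₀(10^(85.6/10) − 10^(78.7/10)) = 10·log₁₀(288900000) = 84.6 dB SPL.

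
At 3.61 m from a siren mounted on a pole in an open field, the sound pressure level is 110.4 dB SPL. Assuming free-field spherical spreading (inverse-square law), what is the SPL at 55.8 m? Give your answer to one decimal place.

86.6 dB SPL

For a point source in a free field, ΔL = −20·log₁₀(d₂/d₁).
ΔL = −20·log₁₀(55.8/3.61) = -23.78 dB, so L₂ = 110.4 + (-23.78) = 86.6 dB SPL.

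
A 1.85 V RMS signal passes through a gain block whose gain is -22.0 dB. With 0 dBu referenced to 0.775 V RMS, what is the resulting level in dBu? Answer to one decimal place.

Input level: 20·log₁₀(1.85/0.775) = 7.56 dBu.
Output: 7.56 − 22.0 = -14.4 dBu.

-14.4 dBu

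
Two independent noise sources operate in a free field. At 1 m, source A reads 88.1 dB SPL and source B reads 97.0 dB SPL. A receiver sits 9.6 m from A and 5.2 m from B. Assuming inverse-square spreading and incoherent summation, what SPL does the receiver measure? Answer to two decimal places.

82.84 dB SPL

At the listener: L_A = 88.1 − 20·log₁₀(9.6) = 68.455 dB; L_B = 97.0 − 20·log₁₀(5.2) = 82.680 dB.
Combined: 10·log₁₀(10^(68.455/10)+10^(82.680/10)) = 82.84 dB SPL.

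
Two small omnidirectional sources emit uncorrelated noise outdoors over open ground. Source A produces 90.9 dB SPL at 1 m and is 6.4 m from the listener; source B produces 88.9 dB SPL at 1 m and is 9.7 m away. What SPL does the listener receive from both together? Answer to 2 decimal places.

75.83 dB SPL

At the listener: L_A = 90.9 − 20·log₁₀(6.4) = 74.776 dB; L_B = 88.9 − 20·log₁₀(9.7) = 69.165 dB.
Combined: 10·log₁₀(10^(74.776/10)+10^(69.165/10)) = 75.83 dB SPL.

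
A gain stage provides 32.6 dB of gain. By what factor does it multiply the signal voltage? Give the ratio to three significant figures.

42.7

Voltage ratio = 10^(dB/20).
10^(32.6/20) = 10^(1.630) = 42.7.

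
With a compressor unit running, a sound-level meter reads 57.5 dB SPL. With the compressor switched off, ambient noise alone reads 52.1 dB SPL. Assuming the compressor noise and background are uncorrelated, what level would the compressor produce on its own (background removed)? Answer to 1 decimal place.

Background correction is a power subtraction:
L_src = 10·log₁₀(10^(57.5/10) − 10^(52.1/10)) = 10·log₁₀(400200) = 56.0 dB SPL.

56.0 dB SPL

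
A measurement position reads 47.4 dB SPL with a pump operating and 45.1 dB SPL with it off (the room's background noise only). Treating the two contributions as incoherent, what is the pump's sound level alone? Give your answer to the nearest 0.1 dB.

43.5 dB SPL

Background correction is a power subtraction:
L_src = 10·log₁₀(10^(47.4/10) − 10^(45.1/10)) = 10·log₁₀(22590) = 43.5 dB SPL.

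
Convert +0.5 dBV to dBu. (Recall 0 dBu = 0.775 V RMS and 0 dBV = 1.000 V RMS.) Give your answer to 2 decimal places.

+2.71 dBu

The offset between the scales is 20·log₁₀(0.775/1.000) = −2.214 dB.
So dBu = +0.5 + 2.214 = +2.71 dBu.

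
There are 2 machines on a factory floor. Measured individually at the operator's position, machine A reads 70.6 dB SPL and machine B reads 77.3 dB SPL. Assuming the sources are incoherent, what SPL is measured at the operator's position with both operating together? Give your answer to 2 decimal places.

Uncorrelated sources add in intensity (power), not in dB.
L_total = 10·log₁₀(10^(70.6/10) + 10^(77.3/10)) = 10·log₁₀(65180000) = 78.14 dB SPL.

78.14 dB SPL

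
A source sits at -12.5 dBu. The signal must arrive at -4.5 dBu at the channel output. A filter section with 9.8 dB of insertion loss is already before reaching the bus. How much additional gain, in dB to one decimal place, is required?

The required make-up gain is the shortfall in the dB sum.
G = -4.5 − (-12.5) + 9.8 = 17.8 dB.

17.8 dB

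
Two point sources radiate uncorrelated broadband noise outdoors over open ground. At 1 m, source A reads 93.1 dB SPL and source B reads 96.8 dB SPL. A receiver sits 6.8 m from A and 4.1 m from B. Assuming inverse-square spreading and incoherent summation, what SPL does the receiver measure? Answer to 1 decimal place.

At the listener: L_A = 93.1 − 20·log₁₀(6.8) = 76.45 dB; L_B = 96.8 − 20·log₁₀(4.1) = 84.54 dB.
Combined: 10·log₁₀(10^(76.45/10)+10^(84.54/10)) = 85.2 dB SPL.

85.2 dB SPL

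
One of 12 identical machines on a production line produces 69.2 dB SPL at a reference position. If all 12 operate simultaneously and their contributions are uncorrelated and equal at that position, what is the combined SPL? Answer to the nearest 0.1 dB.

12 equal incoherent sources raise the level by 10·log₁₀(12) = 10.79 dB.
L_total = 69.2 + 10.79 = 80.0 dB SPL.

80.0 dB SPL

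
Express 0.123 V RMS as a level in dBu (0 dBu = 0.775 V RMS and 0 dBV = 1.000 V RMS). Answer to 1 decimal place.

-16.0 dBu

dBu = 20·log₁₀(V / 0.775 V).
20·log₁₀(0.123/0.775) = -16.0 dBu.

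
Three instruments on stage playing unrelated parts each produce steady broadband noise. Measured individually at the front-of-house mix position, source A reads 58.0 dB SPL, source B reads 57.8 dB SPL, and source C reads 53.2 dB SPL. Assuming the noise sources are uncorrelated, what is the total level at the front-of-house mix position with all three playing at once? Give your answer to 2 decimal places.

61.59 dB SPL

Add the sources as powers (linear), then convert back to dB:
L_total = 10·log₁₀(10^(58.0/10) + 10^(57.8/10) + 10^(53.2/10)) = 10·log₁₀(1442000) = 61.59 dB SPL.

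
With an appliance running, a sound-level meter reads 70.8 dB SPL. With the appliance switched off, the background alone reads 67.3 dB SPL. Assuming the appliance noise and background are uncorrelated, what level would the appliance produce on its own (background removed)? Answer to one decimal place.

Background correction is a power subtraction:
L_src = 10·log₁₀(10^(70.8/10) − 10^(67.3/10)) = 10·log₁₀(6652000) = 68.2 dB SPL.

68.2 dB SPL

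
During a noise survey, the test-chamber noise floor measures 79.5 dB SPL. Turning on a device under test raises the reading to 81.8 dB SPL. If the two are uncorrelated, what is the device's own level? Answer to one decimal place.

77.9 dB SPL

Subtract intensities: L_src = 10·log₁₀(10^(L_total/10) − 10^(L_bg/10)).
L_src = 10·log₁₀(10^(81.8/10) − 10^(79.5/10)) = 10·log₁₀(62230000) = 77.9 dB SPL.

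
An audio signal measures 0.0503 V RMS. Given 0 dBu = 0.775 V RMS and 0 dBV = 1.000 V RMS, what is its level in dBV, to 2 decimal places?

dBV = 20·log₁₀(V / 1.000 V).
20·log₁₀(0.0503/1.000) = -25.97 dBV.

-25.97 dBV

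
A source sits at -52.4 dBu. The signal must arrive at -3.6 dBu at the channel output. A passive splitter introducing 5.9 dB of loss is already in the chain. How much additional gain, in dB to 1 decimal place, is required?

54.7 dB

The required make-up gain is the shortfall in the dB sum.
G = -3.6 − (-52.4) + 5.9 = 54.7 dB.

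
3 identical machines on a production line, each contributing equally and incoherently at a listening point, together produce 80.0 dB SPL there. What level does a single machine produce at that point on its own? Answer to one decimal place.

3 equal incoherent sources add 10·log₁₀(3) = 4.77 dB over one source.
L_one = 80.0 − 4.77 = 75.2 dB SPL.

75.2 dB SPL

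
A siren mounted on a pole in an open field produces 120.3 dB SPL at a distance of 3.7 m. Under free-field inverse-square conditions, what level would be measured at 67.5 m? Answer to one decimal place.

95.1 dB SPL

Free-field point source: level drops by 20·log₁₀ of the distance ratio.
ΔL = −20·log₁₀(67.5/3.7) = -25.22 dB, so L₂ = 120.3 + (-25.22) = 95.1 dB SPL.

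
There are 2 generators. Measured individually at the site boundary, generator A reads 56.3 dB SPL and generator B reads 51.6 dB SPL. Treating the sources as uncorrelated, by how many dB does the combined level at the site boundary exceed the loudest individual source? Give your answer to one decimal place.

1.3 dB

Incoherent sources sum as intensities:
L_total = 10·log₁₀(10^(56.3/10) + 10^(51.6/10)) = 57.57 dB SPL.
Excess over the loudest (56.3 dB): 57.57 − 56.3 = 1.3 dB.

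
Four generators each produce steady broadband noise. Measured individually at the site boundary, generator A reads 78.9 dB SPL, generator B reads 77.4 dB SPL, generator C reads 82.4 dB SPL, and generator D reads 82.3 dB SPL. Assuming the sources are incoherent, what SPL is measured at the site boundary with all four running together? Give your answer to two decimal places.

86.78 dB SPL

Uncorrelated sources add in intensity (power), not in dB.
L_total = 10·log₁₀(10^(78.9/10) + 10^(77.4/10) + 10^(82.4/10) + 10^(82.3/10)) = 10·log₁₀(476200000) = 86.78 dB SPL.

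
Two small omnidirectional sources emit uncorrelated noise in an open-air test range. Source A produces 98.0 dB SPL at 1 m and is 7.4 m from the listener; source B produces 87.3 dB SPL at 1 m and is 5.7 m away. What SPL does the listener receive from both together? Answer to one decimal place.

At the listener: L_A = 98.0 − 20·log₁₀(7.4) = 80.62 dB; L_B = 87.3 − 20·log₁₀(5.7) = 72.18 dB.
Combined: 10·log₁₀(10^(80.62/10)+10^(72.18/10)) = 81.2 dB SPL.

81.2 dB SPL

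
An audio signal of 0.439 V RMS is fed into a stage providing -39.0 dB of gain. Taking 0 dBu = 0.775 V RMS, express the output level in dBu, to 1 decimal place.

Input level: 20·log₁₀(0.439/0.775) = -4.94 dBu.
Output: -4.94 − 39.0 = -43.9 dBu.

-43.9 dBu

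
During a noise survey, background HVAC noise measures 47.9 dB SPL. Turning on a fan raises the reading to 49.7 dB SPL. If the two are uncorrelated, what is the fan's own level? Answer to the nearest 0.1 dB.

Subtract intensities: L_src = 10·log₁₀(10^(L_total/10) − 10^(L_bg/10)).
L_src = 10·log₁₀(10^(49.7/10) − 10^(47.9/10)) = 10·log₁₀(31670) = 45.0 dB SPL.

45.0 dB SPL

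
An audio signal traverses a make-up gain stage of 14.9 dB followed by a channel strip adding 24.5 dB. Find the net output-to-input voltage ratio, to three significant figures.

93.3

Net gain = 14.9 + 24.5 = 39.4 dB.
Voltage ratio = 10^(39.4/20) = 93.3.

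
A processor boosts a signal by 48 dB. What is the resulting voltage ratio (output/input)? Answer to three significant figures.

Voltage ratio = 10^(dB/20).
10^(48/20) = 10^(2.400) = 251.

251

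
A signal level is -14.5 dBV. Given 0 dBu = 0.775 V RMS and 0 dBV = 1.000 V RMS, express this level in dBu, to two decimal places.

-12.29 dBu

The offset between the scales is 20·log₁₀(0.775/1.000) = −2.214 dB.
So dBu = -14.5 + 2.214 = -12.29 dBu.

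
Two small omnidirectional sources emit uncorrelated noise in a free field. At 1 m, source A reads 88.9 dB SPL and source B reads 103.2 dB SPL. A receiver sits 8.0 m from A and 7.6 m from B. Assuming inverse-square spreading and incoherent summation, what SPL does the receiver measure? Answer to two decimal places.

At the listener: L_A = 88.9 − 20·log₁₀(8.0) = 70.838 dB; L_B = 103.2 − 20·log₁₀(7.6) = 85.584 dB.
Combined: 10·log₁₀(10^(70.838/10)+10^(85.584/10)) = 85.73 dB SPL.

85.73 dB SPL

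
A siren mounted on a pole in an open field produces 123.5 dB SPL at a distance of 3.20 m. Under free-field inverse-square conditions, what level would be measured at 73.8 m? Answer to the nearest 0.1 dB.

96.2 dB SPL

For a point source in a free field, ΔL = −20·log₁₀(d₂/d₁).
ΔL = −20·log₁₀(73.8/3.20) = -27.26 dB, so L₂ = 123.5 + (-27.26) = 96.2 dB SPL.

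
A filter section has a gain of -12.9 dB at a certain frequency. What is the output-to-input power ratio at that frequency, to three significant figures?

Power ratio = 10^(dB/10).
10^(-12.9/10) = 10^(-1.290) = 0.0513.

0.0513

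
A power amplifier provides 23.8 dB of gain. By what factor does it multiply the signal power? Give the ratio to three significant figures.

Power ratio = 10^(dB/10).
10^(23.8/10) = 10^(2.380) = 240.

240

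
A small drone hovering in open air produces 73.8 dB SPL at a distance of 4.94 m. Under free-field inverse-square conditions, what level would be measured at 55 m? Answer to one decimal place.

Free-field point source: level drops by 20·log₁₀ of the distance ratio.
ΔL = −20·log₁₀(55/4.94) = -20.93 dB, so L₂ = 73.8 + (-20.93) = 52.9 dB SPL.

52.9 dB SPL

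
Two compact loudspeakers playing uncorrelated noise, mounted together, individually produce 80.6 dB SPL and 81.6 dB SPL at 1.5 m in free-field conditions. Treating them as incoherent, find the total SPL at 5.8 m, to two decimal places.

72.39 dB SPL

Combined at 1.5 m: 10·log₁₀(10^(80.6/10)+10^(81.6/10)) = 84.139 dB SPL.
Then apply −20·log₁₀(5.8/1.5) = -11.747 dB → 72.39 dB SPL.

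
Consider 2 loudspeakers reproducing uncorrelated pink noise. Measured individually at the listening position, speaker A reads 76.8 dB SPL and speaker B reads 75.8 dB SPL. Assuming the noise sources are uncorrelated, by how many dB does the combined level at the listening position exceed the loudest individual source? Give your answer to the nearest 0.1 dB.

2.5 dB

Incoherent sources sum as intensities:
L_total = 10·log₁₀(10^(76.8/10) + 10^(75.8/10)) = 79.34 dB SPL.
Excess over the loudest (76.8 dB): 79.34 − 76.8 = 2.5 dB.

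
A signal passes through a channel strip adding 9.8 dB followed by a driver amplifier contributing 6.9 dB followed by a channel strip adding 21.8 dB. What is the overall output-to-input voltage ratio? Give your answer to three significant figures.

84.1

Net gain = 9.8 + 6.9 + 21.8 = 38.5 dB.
Voltage ratio = 10^(38.5/20) = 84.1.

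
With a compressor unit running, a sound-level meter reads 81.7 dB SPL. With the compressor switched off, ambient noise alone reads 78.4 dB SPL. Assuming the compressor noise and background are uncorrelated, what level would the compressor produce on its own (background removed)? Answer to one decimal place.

79.0 dB SPL

Background correction is a power subtraction:
L_src = 10·log₁₀(10^(81.7/10) − 10^(78.4/10)) = 10·log₁₀(78730000) = 79.0 dB SPL.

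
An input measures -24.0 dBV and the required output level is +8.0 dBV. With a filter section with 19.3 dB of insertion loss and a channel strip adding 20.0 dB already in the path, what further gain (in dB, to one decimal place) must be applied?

The required make-up gain is the shortfall in the dB sum.
G = +8.0 − (-24.0) + 19.3 − 20.0 = 31.3 dB.

31.3 dB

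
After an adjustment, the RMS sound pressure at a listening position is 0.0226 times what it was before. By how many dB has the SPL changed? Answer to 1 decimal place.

-32.9 dB

SPL change from a pressure ratio uses the 20·log₁₀ form:
20·log₁₀(0.0226) = -32.9 dB.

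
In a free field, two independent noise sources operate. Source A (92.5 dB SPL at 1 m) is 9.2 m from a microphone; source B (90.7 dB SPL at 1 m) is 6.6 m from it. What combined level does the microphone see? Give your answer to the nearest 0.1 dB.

76.8 dB SPL

At the listener: L_A = 92.5 − 20·log₁₀(9.2) = 73.22 dB; L_B = 90.7 − 20·log₁₀(6.6) = 74.31 dB.
Combined: 10·log₁₀(10^(73.22/10)+10^(74.31/10)) = 76.8 dB SPL.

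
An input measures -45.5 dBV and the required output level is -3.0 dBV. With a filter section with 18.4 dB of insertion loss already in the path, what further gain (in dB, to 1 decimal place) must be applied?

60.9 dB

The required make-up gain is the shortfall in the dB sum.
G = -3.0 − (-45.5) + 18.4 = 60.9 dB.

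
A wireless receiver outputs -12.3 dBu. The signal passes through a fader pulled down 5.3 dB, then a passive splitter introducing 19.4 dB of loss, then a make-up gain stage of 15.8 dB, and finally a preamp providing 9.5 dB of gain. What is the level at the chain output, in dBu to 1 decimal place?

In dB, series stages simply add:
-12.3 − 5.3 − 19.4 + 15.8 + 9.5 = -11.7 dBu.

-11.7 dBu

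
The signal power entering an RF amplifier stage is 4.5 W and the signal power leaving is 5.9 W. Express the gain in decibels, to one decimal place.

Power ratio → dB uses the 10·log₁₀ form:
10·log₁₀(5.9/4.5) = 10·log₁₀(1.311) = 1.2 dB.

1.2 dB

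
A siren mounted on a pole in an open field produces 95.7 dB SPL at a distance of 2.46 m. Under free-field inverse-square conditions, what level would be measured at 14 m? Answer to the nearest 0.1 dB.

For a point source in a free field, ΔL = −20·log₁₀(d₂/d₁).
ΔL = −20·log₁₀(14/2.46) = -15.10 dB, so L₂ = 95.7 + (-15.10) = 80.6 dB SPL.

80.6 dB SPL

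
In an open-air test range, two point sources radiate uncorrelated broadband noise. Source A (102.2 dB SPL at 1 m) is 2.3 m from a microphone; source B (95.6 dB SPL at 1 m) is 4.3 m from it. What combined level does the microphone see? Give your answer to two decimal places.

95.23 dB SPL

At the listener: L_A = 102.2 − 20·log₁₀(2.3) = 94.965 dB; L_B = 95.6 − 20·log₁₀(4.3) = 82.931 dB.
Combined: 10·log₁₀(10^(94.965/10)+10^(82.931/10)) = 95.23 dB SPL.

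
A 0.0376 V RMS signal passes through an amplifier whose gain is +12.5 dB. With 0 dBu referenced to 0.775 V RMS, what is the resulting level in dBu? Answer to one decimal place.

-13.8 dBu

Input level: 20·log₁₀(0.0376/0.775) = -26.28 dBu.
Output: -26.28 + 12.5 = -13.8 dBu.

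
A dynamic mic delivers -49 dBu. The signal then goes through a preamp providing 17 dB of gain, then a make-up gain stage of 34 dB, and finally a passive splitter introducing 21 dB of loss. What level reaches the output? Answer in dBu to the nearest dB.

-19 dBu

Gain stages sum in dB:
-49 + 17 + 34 − 21 = -19 dBu.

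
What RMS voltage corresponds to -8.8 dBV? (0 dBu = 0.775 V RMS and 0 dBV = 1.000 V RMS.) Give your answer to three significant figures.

0.363 V

V = 1.000 V × 10^(-8.8/20).
= 1.000 × 0.3631 = 0.363 V.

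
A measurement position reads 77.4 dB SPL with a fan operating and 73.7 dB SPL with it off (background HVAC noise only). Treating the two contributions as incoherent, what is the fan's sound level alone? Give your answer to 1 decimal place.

Subtract intensities: L_src = 10·log₁₀(10^(L_total/10) − 10^(L_bg/10)).
L_src = 10·log₁₀(10^(77.4/10) − 10^(73.7/10)) = 10·log₁₀(31510000) = 75.0 dB SPL.

75.0 dB SPL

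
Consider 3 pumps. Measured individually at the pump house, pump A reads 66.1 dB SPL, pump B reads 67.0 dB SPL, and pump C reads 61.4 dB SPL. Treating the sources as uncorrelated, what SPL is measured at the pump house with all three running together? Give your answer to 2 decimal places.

Add the sources as powers (linear), then convert back to dB:
L_total = 10·log₁₀(10^(66.1/10) + 10^(67.0/10) + 10^(61.4/10)) = 10·log₁₀(10470000) = 70.20 dB SPL.

70.20 dB SPL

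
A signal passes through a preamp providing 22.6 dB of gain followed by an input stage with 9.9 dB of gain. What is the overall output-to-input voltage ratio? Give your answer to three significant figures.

42.2

Net gain = 22.6 + 9.9 = 32.5 dB.
Voltage ratio = 10^(32.5/20) = 42.2.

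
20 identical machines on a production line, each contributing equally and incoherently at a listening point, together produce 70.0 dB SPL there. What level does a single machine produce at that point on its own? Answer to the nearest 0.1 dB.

57.0 dB SPL

20 equal incoherent sources add 10·log₁₀(20) = 13.01 dB over one source.
L_one = 70.0 − 13.01 = 57.0 dB SPL.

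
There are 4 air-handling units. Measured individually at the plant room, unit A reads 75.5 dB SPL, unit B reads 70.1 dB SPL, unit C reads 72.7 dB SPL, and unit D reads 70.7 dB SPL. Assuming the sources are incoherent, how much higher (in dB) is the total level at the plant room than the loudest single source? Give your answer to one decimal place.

Add the sources as powers (linear), then convert back to dB:
L_total = 10·log₁₀(10^(75.5/10) + 10^(70.1/10) + 10^(72.7/10) + 10^(70.7/10)) = 78.81 dB SPL.
Excess over the loudest (75.5 dB): 78.81 − 75.5 = 3.3 dB.

3.3 dB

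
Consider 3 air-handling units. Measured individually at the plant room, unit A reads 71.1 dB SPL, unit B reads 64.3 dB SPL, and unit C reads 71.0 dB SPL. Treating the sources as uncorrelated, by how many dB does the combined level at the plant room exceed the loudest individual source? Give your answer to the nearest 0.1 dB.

3.4 dB

Incoherent sources sum as intensities:
L_total = 10·log₁₀(10^(71.1/10) + 10^(64.3/10) + 10^(71.0/10)) = 74.50 dB SPL.
Excess over the loudest (71.1 dB): 74.50 − 71.1 = 3.4 dB.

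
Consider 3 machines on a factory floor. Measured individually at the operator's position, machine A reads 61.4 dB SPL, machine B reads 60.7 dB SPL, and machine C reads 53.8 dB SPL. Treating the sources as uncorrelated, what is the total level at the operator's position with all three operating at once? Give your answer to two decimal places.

Incoherent sources sum as intensities:
L_total = 10·log₁₀(10^(61.4/10) + 10^(60.7/10) + 10^(53.8/10)) = 10·log₁₀(2795000) = 64.46 dB SPL.

64.46 dB SPL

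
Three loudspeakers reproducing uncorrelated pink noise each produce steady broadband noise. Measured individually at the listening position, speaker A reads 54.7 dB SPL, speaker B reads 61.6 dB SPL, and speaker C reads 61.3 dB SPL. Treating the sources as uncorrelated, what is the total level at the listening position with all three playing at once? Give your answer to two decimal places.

64.90 dB SPL

Incoherent sources sum as intensities:
L_total = 10·log₁₀(10^(54.7/10) + 10^(61.6/10) + 10^(61.3/10)) = 10·log₁₀(3090000) = 64.90 dB SPL.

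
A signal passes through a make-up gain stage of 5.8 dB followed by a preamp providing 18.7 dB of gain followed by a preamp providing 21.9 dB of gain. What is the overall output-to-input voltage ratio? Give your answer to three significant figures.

Net gain = 5.8 + 18.7 + 21.9 = 46.4 dB.
Voltage ratio = 10^(46.4/20) = 209.

209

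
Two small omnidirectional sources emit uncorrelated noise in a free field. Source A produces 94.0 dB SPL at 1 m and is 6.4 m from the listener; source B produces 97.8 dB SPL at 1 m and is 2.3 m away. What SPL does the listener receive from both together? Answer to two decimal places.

90.79 dB SPL

At the listener: L_A = 94.0 − 20·log₁₀(6.4) = 77.876 dB; L_B = 97.8 − 20·log₁₀(2.3) = 90.565 dB.
Combined: 10·log₁₀(10^(77.876/10)+10^(90.565/10)) = 90.79 dB SPL.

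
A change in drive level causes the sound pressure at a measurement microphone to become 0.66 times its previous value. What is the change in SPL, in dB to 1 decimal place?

-3.6 dB

SPL change from a pressure ratio uses the 20·log₁₀ form:
20·log₁₀(0.66) = -3.6 dB.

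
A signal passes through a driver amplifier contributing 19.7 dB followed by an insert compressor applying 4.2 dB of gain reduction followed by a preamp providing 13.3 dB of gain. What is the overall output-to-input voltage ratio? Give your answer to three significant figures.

27.5

Net gain = 19.7 + (−4.2) + 13.3 = 28.8 dB.
Voltage ratio = 10^(28.8/20) = 27.5.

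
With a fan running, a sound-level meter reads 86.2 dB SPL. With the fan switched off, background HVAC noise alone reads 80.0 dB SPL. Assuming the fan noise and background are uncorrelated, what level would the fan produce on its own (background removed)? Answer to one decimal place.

Subtract intensities: L_src = 10·log₁₀(10^(L_total/10) − 10^(L_bg/10)).
L_src = 10·log₁₀(10^(86.2/10) − 10^(80.0/10)) = 10·log₁₀(316900000) = 85.0 dB SPL.

85.0 dB SPL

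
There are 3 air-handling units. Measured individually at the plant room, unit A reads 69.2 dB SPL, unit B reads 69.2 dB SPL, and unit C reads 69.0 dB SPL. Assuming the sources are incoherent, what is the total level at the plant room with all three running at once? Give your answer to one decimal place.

73.9 dB SPL

Incoherent sources sum as intensities:
L_total = 10·log₁₀(10^(69.2/10) + 10^(69.2/10) + 10^(69.0/10)) = 10·log₁₀(24580000) = 73.9 dB SPL.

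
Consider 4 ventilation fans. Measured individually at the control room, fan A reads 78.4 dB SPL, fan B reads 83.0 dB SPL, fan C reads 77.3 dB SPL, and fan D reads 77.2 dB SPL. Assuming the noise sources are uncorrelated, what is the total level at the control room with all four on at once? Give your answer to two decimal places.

85.74 dB SPL

Uncorrelated sources add in intensity (power), not in dB.
L_total = 10·log₁₀(10^(78.4/10) + 10^(83.0/10) + 10^(77.3/10) + 10^(77.2/10)) = 10·log₁₀(374900000) = 85.74 dB SPL.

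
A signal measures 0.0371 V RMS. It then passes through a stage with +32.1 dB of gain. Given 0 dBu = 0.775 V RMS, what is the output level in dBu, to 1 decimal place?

+5.7 dBu

Input level: 20·log₁₀(0.0371/0.775) = -26.40 dBu.
Output: -26.40 + 32.1 = +5.7 dBu.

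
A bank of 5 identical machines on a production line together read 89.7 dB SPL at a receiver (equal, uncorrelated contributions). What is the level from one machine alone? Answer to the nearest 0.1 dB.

82.7 dB SPL

5 equal incoherent sources add 10·log₁₀(5) = 6.99 dB over one source.
L_one = 89.7 − 6.99 = 82.7 dB SPL.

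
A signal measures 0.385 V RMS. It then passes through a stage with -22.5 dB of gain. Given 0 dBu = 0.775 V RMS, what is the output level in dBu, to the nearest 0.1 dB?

-28.6 dBu

Input level: 20·log₁₀(0.385/0.775) = -6.08 dBu.
Output: -6.08 − 22.5 = -28.6 dBu.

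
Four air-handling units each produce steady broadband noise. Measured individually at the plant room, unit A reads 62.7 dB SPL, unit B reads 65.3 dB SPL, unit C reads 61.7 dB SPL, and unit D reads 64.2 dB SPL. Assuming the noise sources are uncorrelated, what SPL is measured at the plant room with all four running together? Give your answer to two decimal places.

69.71 dB SPL

Uncorrelated sources add in intensity (power), not in dB.
L_total = 10·log₁₀(10^(62.7/10) + 10^(65.3/10) + 10^(61.7/10) + 10^(64.2/10)) = 10·log₁₀(9360000) = 69.71 dB SPL.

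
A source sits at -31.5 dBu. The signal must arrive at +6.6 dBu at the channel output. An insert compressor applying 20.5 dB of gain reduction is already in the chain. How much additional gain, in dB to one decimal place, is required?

58.6 dB

The required make-up gain is the shortfall in the dB sum.
G = +6.6 − (-31.5) + 20.5 = 58.6 dB.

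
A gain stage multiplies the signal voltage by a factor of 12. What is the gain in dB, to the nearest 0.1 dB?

21.6 dB

Voltage ratio → dB uses the 20·log₁₀ form:
20·log₁₀(12) = 21.6 dB.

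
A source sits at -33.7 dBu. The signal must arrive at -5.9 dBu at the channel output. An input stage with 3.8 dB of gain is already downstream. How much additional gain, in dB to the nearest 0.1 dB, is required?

The required make-up gain is the shortfall in the dB sum.
G = -5.9 − (-33.7) − 3.8 = 24.0 dB.

24.0 dB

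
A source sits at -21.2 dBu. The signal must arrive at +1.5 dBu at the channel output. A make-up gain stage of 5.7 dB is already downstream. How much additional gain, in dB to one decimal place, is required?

The required make-up gain is the shortfall in the dB sum.
G = +1.5 − (-21.2) − 5.7 = 17.0 dB.

17.0 dB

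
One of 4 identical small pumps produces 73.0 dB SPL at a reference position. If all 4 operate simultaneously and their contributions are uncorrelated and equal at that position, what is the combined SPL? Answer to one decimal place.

4 equal incoherent sources raise the level by 10·log₁₀(4) = 6.02 dB.
L_total = 73.0 + 6.02 = 79.0 dB SPL.

79.0 dB SPL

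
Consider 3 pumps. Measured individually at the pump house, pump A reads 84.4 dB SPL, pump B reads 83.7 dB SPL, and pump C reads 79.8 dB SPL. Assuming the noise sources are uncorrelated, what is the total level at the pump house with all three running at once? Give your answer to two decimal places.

87.82 dB SPL

Add the sources as powers (linear), then convert back to dB:
L_total = 10·log₁₀(10^(84.4/10) + 10^(83.7/10) + 10^(79.8/10)) = 10·log₁₀(605300000) = 87.82 dB SPL.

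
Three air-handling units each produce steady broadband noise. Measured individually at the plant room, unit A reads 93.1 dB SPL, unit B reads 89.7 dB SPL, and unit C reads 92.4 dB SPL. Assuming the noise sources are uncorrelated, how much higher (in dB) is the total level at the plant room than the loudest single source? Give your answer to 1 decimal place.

Incoherent sources sum as intensities:
L_total = 10·log₁₀(10^(93.1/10) + 10^(89.7/10) + 10^(92.4/10)) = 96.73 dB SPL.
Excess over the loudest (93.1 dB): 96.73 − 93.1 = 3.6 dB.

3.6 dB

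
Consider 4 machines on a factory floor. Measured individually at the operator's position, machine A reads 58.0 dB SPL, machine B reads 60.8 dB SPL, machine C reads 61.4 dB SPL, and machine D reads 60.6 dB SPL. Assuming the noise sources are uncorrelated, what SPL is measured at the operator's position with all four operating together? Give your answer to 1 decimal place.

Add the sources as powers (linear), then convert back to dB:
L_total = 10·log₁₀(10^(58.0/10) + 10^(60.8/10) + 10^(61.4/10) + 10^(60.6/10)) = 10·log₁₀(4362000) = 66.4 dB SPL.

66.4 dB SPL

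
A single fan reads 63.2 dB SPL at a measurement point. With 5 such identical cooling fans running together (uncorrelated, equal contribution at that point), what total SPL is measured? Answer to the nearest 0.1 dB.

70.2 dB SPL

5 equal incoherent sources raise the level by 10·log₁₀(5) = 6.99 dB.
L_total = 63.2 + 6.99 = 70.2 dB SPL.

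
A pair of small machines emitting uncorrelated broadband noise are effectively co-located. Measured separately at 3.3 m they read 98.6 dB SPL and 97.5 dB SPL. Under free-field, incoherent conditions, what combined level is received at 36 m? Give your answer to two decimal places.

80.34 dB SPL

Combined at 3.3 m: 10·log₁₀(10^(98.6/10)+10^(97.5/10)) = 101.095 dB SPL.
Then apply −20·log₁₀(36/3.3) = -20.756 dB → 80.34 dB SPL.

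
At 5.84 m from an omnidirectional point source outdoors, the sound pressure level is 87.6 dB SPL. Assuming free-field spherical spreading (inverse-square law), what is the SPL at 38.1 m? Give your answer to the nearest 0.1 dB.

Free-field point source: level drops by 20·log₁₀ of the distance ratio.
ΔL = −20·log₁₀(38.1/5.84) = -16.29 dB, so L₂ = 87.6 + (-16.29) = 71.3 dB SPL.

71.3 dB SPL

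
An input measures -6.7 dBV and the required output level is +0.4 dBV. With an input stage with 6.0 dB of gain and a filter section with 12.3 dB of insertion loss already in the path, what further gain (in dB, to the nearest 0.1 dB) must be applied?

13.4 dB

The required make-up gain is the shortfall in the dB sum.
G = +0.4 − (-6.7) − 6.0 + 12.3 = 13.4 dB.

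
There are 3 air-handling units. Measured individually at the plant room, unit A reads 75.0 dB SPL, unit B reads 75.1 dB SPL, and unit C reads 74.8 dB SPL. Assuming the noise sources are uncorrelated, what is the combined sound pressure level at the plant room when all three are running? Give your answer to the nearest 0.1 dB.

79.7 dB SPL

Incoherent sources sum as intensities:
L_total = 10·log₁₀(10^(75.0/10) + 10^(75.1/10) + 10^(74.8/10)) = 10·log₁₀(94180000) = 79.7 dB SPL.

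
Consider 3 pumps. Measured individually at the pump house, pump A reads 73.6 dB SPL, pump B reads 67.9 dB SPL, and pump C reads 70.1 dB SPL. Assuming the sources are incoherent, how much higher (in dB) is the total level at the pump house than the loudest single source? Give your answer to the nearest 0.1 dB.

2.3 dB

Incoherent sources sum as intensities:
L_total = 10·log₁₀(10^(73.6/10) + 10^(67.9/10) + 10^(70.1/10)) = 75.94 dB SPL.
Excess over the loudest (73.6 dB): 75.94 − 73.6 = 2.3 dB.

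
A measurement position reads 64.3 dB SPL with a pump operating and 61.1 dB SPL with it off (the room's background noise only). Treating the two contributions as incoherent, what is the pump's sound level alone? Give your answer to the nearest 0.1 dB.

Background correction is a power subtraction:
L_src = 10·log₁₀(10^(64.3/10) − 10^(61.1/10)) = 10·log₁₀(1403000) = 61.5 dB SPL.

61.5 dB SPL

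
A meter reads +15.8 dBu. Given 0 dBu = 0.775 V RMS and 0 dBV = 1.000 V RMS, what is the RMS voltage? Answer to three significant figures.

V = 0.775 V × 10^(+15.8/20).
= 0.775 × 6.166 = 4.78 V.

4.78 V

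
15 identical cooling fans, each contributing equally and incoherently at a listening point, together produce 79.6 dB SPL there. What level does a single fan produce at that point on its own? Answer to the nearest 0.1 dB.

15 equal incoherent sources add 10·log₁₀(15) = 11.76 dB over one source.
L_one = 79.6 − 11.76 = 67.8 dB SPL.

67.8 dB SPL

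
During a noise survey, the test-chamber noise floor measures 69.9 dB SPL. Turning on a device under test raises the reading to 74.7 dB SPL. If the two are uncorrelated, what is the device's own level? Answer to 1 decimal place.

73.0 dB SPL

Background correction is a power subtraction:
L_src = 10·log₁₀(10^(74.7/10) − 10^(69.9/10)) = 10·log₁₀(19740000) = 73.0 dB SPL.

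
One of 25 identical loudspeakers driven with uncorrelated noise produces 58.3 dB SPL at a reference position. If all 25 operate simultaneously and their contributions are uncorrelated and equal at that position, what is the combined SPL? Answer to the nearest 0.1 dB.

25 equal incoherent sources raise the level by 10·log₁₀(25) = 13.98 dB.
L_total = 58.3 + 13.98 = 72.3 dB SPL.

72.3 dB SPL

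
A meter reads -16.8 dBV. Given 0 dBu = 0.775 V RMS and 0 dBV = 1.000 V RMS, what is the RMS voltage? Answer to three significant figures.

V = 1.000 V × 10^(-16.8/20).
= 1.000 × 0.1445 = 0.145 V.

0.145 V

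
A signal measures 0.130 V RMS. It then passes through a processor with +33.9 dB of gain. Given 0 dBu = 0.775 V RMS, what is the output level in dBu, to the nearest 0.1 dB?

Input level: 20·log₁₀(0.130/0.775) = -15.51 dBu.
Output: -15.51 + 33.9 = +18.4 dBu.

+18.4 dBu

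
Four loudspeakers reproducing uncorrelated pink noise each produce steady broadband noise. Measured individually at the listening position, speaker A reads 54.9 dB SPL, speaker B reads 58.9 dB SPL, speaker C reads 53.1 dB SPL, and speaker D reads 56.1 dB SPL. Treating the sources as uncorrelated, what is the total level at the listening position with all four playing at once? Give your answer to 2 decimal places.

Add the sources as powers (linear), then convert back to dB:
L_total = 10·log₁₀(10^(54.9/10) + 10^(58.9/10) + 10^(53.1/10) + 10^(56.1/10)) = 10·log₁₀(1697000) = 62.30 dB SPL.

62.30 dB SPL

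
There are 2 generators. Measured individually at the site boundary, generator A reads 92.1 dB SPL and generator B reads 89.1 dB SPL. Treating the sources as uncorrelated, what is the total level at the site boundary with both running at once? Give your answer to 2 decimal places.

93.86 dB SPL

Incoherent sources sum as intensities:
L_total = 10·log₁₀(10^(92.1/10) + 10^(89.1/10)) = 10·log₁₀(2435000000) = 93.86 dB SPL.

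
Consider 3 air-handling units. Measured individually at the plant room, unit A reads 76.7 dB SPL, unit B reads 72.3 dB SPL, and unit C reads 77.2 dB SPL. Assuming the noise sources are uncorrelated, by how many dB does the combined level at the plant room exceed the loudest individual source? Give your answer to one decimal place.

3.5 dB

Uncorrelated sources add in intensity (power), not in dB.
L_total = 10·log₁₀(10^(76.7/10) + 10^(72.3/10) + 10^(77.2/10)) = 80.65 dB SPL.
Excess over the loudest (77.2 dB): 80.65 − 77.2 = 3.5 dB.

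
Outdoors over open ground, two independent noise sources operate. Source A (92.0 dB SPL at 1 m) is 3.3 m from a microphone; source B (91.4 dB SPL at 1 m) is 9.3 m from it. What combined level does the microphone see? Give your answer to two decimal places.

82.08 dB SPL

At the listener: L_A = 92.0 − 20·log₁₀(3.3) = 81.630 dB; L_B = 91.4 − 20·log₁₀(9.3) = 72.030 dB.
Combined: 10·log₁₀(10^(81.630/10)+10^(72.030/10)) = 82.08 dB SPL.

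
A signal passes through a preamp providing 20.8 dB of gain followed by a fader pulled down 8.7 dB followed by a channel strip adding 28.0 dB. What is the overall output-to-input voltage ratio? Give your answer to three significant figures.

Net gain = 20.8 + (−8.7) + 28.0 = 40.1 dB.
Voltage ratio = 10^(40.1/20) = 101.

101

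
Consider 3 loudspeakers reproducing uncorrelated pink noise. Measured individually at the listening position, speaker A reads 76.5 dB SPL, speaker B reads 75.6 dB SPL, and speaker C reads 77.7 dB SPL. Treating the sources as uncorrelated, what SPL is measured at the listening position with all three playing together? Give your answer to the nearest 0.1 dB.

81.5 dB SPL

Add the sources as powers (linear), then convert back to dB:
L_total = 10·log₁₀(10^(76.5/10) + 10^(75.6/10) + 10^(77.7/10)) = 10·log₁₀(139900000) = 81.5 dB SPL.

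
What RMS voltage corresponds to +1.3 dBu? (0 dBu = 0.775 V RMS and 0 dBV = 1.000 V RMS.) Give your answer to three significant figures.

0.900 V

V = 0.775 V × 10^(+1.3/20).
= 0.775 × 1.161 = 0.900 V.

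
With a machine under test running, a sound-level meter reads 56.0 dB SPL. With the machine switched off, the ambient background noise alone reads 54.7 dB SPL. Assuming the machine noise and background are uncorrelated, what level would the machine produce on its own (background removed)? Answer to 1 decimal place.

Remove the background by subtracting linear intensities:
L_src = 10·log₁₀(10^(56.0/10) − 10^(54.7/10)) = 10·log₁₀(103000) = 50.1 dB SPL.

50.1 dB SPL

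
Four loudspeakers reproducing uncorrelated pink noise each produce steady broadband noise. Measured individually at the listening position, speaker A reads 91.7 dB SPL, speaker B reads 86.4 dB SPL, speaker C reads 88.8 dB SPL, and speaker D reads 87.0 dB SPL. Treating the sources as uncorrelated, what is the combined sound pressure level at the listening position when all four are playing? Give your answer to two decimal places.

Add the sources as powers (linear), then convert back to dB:
L_total = 10·log₁₀(10^(91.7/10) + 10^(86.4/10) + 10^(88.8/10) + 10^(87.0/10)) = 10·log₁₀(3175000000) = 95.02 dB SPL.

95.02 dB SPL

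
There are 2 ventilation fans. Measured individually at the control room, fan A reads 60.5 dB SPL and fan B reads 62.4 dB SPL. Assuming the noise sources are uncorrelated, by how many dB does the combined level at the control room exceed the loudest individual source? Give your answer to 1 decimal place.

2.2 dB

Incoherent sources sum as intensities:
L_total = 10·log₁₀(10^(60.5/10) + 10^(62.4/10)) = 64.56 dB SPL.
Excess over the loudest (62.4 dB): 64.56 − 62.4 = 2.2 dB.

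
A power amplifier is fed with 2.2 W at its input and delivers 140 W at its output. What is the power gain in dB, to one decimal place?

For a power ratio, dB = 10·log₁₀(P₂/P₁).
10·log₁₀(140/2.2) = 10·log₁₀(63.64) = 18.0 dB.

18.0 dB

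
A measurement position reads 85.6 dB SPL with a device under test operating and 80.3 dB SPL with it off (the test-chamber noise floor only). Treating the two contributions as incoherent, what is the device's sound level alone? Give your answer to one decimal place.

84.1 dB SPL

Subtract intensities: L_src = 10·log₁₀(10^(L_total/10) − 10^(L_bg/10)).
L_src = 10·log₁₀(10^(85.6/10) − 10^(80.3/10)) = 10·log₁₀(255900000) = 84.1 dB SPL.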